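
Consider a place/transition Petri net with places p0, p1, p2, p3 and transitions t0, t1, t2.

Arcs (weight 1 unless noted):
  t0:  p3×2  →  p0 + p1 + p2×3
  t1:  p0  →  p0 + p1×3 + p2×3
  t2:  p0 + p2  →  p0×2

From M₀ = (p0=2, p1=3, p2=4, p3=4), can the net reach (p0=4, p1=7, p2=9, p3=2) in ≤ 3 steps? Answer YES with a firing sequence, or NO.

step 1: fire t0:  (p0=2, p1=3, p2=4, p3=4) → (p0=3, p1=4, p2=7, p3=2)
step 2: fire t1:  (p0=3, p1=4, p2=7, p3=2) → (p0=3, p1=7, p2=10, p3=2)
step 3: fire t2:  (p0=3, p1=7, p2=10, p3=2) → (p0=4, p1=7, p2=9, p3=2)

YES — reachable via ⟨t0, t1, t2⟩ (3 firings)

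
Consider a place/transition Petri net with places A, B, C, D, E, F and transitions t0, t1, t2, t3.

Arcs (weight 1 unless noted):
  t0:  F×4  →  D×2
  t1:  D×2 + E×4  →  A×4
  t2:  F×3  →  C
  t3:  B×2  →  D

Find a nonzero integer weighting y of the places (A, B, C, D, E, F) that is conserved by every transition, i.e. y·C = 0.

Incidence matrix C (rows=places, cols=transitions):
       t0   t1   t2   t3
    A   0    4    0    0
    B   0    0    0   -2
    C   0    0    1    0
    D   2   -2    0    1
    E   0   -4    0    0
    F  -4    0   -3    0

Candidate y = [1, 0, 0, 0, 1, 0]; check y·C column-wise:
  col t0: 1·0 + 0·2 + 1·0 + 0·-4 = 0
  col t1: 1·4 + 0·-2 + 1·-4 = 0
  col t2: 1·0 + 0·1 + 1·0 + 0·-3 = 0
  col t3: 1·0 + 0·-2 + 0·1 + 1·0 = 0

y = (A:1, B:0, C:0, D:0, E:1, F:0)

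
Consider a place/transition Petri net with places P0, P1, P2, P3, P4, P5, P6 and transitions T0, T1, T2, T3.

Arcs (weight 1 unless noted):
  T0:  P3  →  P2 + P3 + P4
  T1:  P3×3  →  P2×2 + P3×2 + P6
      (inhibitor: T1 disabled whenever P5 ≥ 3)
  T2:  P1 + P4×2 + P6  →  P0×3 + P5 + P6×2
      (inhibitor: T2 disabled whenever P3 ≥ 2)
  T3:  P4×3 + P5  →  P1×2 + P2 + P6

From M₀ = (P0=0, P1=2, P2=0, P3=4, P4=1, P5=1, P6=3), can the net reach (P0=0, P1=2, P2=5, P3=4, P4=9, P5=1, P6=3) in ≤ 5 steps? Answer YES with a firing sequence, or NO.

depth 0: 1 marking
depth 1: 3 markings reached so far
depth 2: 6 markings reached so far
depth 3: 10 markings reached so far
depth 4: 15 markings reached so far
depth 5: 21 markings reached so far
target is not among the 21 markings reachable within 5 steps

NO — not reachable within 5 firings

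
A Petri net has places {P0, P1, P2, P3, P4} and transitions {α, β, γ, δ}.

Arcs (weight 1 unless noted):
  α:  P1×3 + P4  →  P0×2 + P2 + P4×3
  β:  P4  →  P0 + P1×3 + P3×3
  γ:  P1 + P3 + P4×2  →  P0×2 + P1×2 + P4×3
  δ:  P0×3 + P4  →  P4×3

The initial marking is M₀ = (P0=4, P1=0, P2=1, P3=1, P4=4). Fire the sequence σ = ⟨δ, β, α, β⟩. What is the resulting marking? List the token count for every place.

step 1: fire δ:  (P0=4, P1=0, P2=1, P3=1, P4=4) → (P0=1, P1=0, P2=1, P3=1, P4=6)
step 2: fire β:  (P0=1, P1=0, P2=1, P3=1, P4=6) → (P0=2, P1=3, P2=1, P3=4, P4=5)
step 3: fire α:  (P0=2, P1=3, P2=1, P3=4, P4=5) → (P0=4, P1=0, P2=2, P3=4, P4=7)
step 4: fire β:  (P0=4, P1=0, P2=2, P3=4, P4=7) → (P0=5, P1=3, P2=2, P3=7, P4=6)

(P0=5, P1=3, P2=2, P3=7, P4=6)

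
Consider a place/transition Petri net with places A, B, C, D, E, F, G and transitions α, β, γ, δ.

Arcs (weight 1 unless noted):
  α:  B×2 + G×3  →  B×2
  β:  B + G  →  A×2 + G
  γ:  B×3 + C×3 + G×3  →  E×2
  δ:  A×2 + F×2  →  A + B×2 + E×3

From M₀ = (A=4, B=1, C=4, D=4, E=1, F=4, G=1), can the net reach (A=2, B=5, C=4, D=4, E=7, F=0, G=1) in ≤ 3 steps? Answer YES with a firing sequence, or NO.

YES — reachable via ⟨δ, δ⟩ (2 firings)

step 1: fire δ:  (A=4, B=1, C=4, D=4, E=1, F=4, G=1) → (A=3, B=3, C=4, D=4, E=4, F=2, G=1)
step 2: fire δ:  (A=3, B=3, C=4, D=4, E=4, F=2, G=1) → (A=2, B=5, C=4, D=4, E=7, F=0, G=1)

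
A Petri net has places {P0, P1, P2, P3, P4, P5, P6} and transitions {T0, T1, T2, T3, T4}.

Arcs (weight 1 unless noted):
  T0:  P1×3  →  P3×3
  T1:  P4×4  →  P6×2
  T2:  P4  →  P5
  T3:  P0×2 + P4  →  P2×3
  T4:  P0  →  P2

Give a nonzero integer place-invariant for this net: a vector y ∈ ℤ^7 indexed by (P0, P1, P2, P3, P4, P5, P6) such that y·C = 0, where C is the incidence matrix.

y = (P0:0, P1:1, P2:0, P3:1, P4:0, P5:0, P6:0)

Incidence matrix C (rows=places, cols=transitions):
       T0   T1   T2   T3   T4
   P0   0    0    0   -2   -1
   P1  -3    0    0    0    0
   P2   0    0    0    3    1
   P3   3    0    0    0    0
   P4   0   -4   -1   -1    0
   P5   0    0    1    0    0
   P6   0    2    0    0    0

Candidate y = [0, 1, 0, 1, 0, 0, 0]; check y·C column-wise:
  col T0: 1·-3 + 1·3 = 0
  col T1: 1·0 + 1·0 + 0·-4 + 0·2 = 0
  col T2: 1·0 + 1·0 + 0·-1 + 0·1 = 0
  col T3: 0·-2 + 1·0 + 0·3 + 1·0 + 0·-1 = 0
  col T4: 0·-1 + 1·0 + 0·1 + 1·0 = 0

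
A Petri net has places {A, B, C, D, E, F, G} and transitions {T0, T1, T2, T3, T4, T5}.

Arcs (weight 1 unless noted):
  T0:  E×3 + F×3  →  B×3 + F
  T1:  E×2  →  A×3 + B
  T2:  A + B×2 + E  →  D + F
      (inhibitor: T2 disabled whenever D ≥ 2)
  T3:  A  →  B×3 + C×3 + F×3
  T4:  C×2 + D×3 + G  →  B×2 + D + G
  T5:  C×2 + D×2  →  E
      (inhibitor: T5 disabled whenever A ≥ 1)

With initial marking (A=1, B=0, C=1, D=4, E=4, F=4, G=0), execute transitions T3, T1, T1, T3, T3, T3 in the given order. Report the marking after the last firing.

step 1: fire T3:  (A=1, B=0, C=1, D=4, E=4, F=4, G=0) → (A=0, B=3, C=4, D=4, E=4, F=7, G=0)
step 2: fire T1:  (A=0, B=3, C=4, D=4, E=4, F=7, G=0) → (A=3, B=4, C=4, D=4, E=2, F=7, G=0)
step 3: fire T1:  (A=3, B=4, C=4, D=4, E=2, F=7, G=0) → (A=6, B=5, C=4, D=4, E=0, F=7, G=0)
step 4: fire T3:  (A=6, B=5, C=4, D=4, E=0, F=7, G=0) → (A=5, B=8, C=7, D=4, E=0, F=10, G=0)
step 5: fire T3:  (A=5, B=8, C=7, D=4, E=0, F=10, G=0) → (A=4, B=11, C=10, D=4, E=0, F=13, G=0)
step 6: fire T3:  (A=4, B=11, C=10, D=4, E=0, F=13, G=0) → (A=3, B=14, C=13, D=4, E=0, F=16, G=0)

(A=3, B=14, C=13, D=4, E=0, F=16, G=0)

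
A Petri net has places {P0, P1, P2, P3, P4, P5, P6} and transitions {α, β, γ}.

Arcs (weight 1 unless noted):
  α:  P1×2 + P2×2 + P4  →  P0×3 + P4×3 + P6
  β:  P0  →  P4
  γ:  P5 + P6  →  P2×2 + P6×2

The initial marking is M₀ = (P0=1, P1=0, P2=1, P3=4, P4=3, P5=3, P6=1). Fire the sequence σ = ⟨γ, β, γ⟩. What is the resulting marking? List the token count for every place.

step 1: fire γ:  (P0=1, P1=0, P2=1, P3=4, P4=3, P5=3, P6=1) → (P0=1, P1=0, P2=3, P3=4, P4=3, P5=2, P6=2)
step 2: fire β:  (P0=1, P1=0, P2=3, P3=4, P4=3, P5=2, P6=2) → (P0=0, P1=0, P2=3, P3=4, P4=4, P5=2, P6=2)
step 3: fire γ:  (P0=0, P1=0, P2=3, P3=4, P4=4, P5=2, P6=2) → (P0=0, P1=0, P2=5, P3=4, P4=4, P5=1, P6=3)

(P0=0, P1=0, P2=5, P3=4, P4=4, P5=1, P6=3)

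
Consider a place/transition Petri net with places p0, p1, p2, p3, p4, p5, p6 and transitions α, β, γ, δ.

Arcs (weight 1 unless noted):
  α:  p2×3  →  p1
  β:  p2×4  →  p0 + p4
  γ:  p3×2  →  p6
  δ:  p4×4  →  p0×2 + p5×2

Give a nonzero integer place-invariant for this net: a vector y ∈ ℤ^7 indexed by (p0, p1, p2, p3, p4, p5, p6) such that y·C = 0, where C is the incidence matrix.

Incidence matrix C (rows=places, cols=transitions):
        α    β    γ    δ
   p0   0    1    0    2
   p1   1    0    0    0
   p2  -3   -4    0    0
   p3   0    0   -2    0
   p4   0    1    0   -4
   p5   0    0    0    2
   p6   0    0    1    0

Candidate y = [8, 9, 3, 0, 4, 0, 0]; check y·C column-wise:
  col α: 8·0 + 9·1 + 3·-3 + 4·0 = 0
  col β: 8·1 + 9·0 + 3·-4 + 4·1 = 0
  col γ: 8·0 + 9·0 + 3·0 + 0·-2 + 4·0 + 0·1 = 0
  col δ: 8·2 + 9·0 + 3·0 + 4·-4 + 0·2 = 0

y = (p0:8, p1:9, p2:3, p3:0, p4:4, p5:0, p6:0)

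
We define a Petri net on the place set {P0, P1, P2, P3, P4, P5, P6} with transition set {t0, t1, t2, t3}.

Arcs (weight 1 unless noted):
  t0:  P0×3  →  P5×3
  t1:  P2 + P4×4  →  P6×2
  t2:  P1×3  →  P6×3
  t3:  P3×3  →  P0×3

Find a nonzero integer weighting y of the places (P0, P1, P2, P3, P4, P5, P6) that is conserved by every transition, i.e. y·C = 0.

y = (P0:0, P1:0, P2:4, P3:0, P4:-1, P5:0, P6:0)

Incidence matrix C (rows=places, cols=transitions):
       t0   t1   t2   t3
   P0  -3    0    0    3
   P1   0    0   -3    0
   P2   0   -1    0    0
   P3   0    0    0   -3
   P4   0   -4    0    0
   P5   3    0    0    0
   P6   0    2    3    0

Candidate y = [0, 0, 4, 0, -1, 0, 0]; check y·C column-wise:
  col t0: 0·-3 + 4·0 + -1·0 + 0·3 = 0
  col t1: 4·-1 + -1·-4 + 0·2 = 0
  col t2: 0·-3 + 4·0 + -1·0 + 0·3 = 0
  col t3: 0·3 + 4·0 + 0·-3 + -1·0 = 0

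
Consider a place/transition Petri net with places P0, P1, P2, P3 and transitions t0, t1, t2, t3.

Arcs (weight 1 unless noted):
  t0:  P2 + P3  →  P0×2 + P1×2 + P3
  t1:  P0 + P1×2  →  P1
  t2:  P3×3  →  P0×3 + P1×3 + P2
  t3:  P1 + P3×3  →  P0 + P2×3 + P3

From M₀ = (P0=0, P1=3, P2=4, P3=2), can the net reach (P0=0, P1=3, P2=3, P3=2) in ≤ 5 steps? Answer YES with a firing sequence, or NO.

step 1: fire t0:  (P0=0, P1=3, P2=4, P3=2) → (P0=2, P1=5, P2=3, P3=2)
step 2: fire t1:  (P0=2, P1=5, P2=3, P3=2) → (P0=1, P1=4, P2=3, P3=2)
step 3: fire t1:  (P0=1, P1=4, P2=3, P3=2) → (P0=0, P1=3, P2=3, P3=2)

YES — reachable via ⟨t0, t1, t1⟩ (3 firings)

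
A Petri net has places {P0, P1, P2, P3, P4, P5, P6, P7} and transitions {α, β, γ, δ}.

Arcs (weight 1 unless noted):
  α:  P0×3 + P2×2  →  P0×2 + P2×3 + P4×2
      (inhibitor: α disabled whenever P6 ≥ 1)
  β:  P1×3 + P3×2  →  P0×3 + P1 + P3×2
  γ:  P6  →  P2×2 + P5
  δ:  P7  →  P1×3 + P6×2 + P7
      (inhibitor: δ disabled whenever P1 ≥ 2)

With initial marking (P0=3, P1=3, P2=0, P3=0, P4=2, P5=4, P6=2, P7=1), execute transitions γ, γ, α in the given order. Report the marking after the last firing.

(P0=2, P1=3, P2=5, P3=0, P4=4, P5=6, P6=0, P7=1)

step 1: fire γ:  (P0=3, P1=3, P2=0, P3=0, P4=2, P5=4, P6=2, P7=1) → (P0=3, P1=3, P2=2, P3=0, P4=2, P5=5, P6=1, P7=1)
step 2: fire γ:  (P0=3, P1=3, P2=2, P3=0, P4=2, P5=5, P6=1, P7=1) → (P0=3, P1=3, P2=4, P3=0, P4=2, P5=6, P6=0, P7=1)
step 3: fire α:  (P0=3, P1=3, P2=4, P3=0, P4=2, P5=6, P6=0, P7=1) → (P0=2, P1=3, P2=5, P3=0, P4=4, P5=6, P6=0, P7=1)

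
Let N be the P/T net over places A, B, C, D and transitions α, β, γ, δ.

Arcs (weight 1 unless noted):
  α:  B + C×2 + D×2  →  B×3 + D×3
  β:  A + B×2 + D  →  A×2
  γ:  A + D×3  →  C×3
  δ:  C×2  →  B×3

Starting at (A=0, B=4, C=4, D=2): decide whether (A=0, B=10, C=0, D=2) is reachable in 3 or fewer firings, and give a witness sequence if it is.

step 1: fire δ:  (A=0, B=4, C=4, D=2) → (A=0, B=7, C=2, D=2)
step 2: fire δ:  (A=0, B=7, C=2, D=2) → (A=0, B=10, C=0, D=2)

YES — reachable via ⟨δ, δ⟩ (2 firings)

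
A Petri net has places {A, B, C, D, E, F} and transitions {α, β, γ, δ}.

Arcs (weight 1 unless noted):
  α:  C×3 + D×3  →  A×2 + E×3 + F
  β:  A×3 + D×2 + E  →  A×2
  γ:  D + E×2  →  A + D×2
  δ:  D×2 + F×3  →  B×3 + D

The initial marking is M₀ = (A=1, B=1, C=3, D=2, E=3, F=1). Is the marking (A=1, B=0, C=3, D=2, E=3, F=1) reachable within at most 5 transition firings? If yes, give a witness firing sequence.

NO — not reachable within 5 firings

depth 0: 1 marking
depth 1: 2 markings reached so far
depth 2: 3 markings reached so far
depth 3: 3 markings reached so far
(frontier empty at depth 3; search complete)
target is not among the 3 markings reachable within 5 steps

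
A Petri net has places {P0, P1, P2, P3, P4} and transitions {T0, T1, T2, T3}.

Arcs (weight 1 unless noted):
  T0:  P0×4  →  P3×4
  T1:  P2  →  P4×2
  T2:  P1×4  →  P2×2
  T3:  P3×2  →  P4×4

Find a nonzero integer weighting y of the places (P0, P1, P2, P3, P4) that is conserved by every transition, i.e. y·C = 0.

Incidence matrix C (rows=places, cols=transitions):
       T0   T1   T2   T3
   P0  -4    0    0    0
   P1   0    0   -4    0
   P2   0   -1    2    0
   P3   4    0    0   -2
   P4   0    2    0    4

Candidate y = [2, 1, 2, 2, 1]; check y·C column-wise:
  col T0: 2·-4 + 1·0 + 2·0 + 2·4 + 1·0 = 0
  col T1: 2·0 + 1·0 + 2·-1 + 2·0 + 1·2 = 0
  col T2: 2·0 + 1·-4 + 2·2 + 2·0 + 1·0 = 0
  col T3: 2·0 + 1·0 + 2·0 + 2·-2 + 1·4 = 0

y = (P0:2, P1:1, P2:2, P3:2, P4:1)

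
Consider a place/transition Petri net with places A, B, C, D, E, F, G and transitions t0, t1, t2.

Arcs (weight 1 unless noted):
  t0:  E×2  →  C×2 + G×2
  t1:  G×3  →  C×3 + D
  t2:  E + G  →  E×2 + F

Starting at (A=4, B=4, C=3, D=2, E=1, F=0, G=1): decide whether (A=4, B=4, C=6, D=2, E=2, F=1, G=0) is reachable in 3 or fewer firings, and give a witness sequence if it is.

NO — not reachable within 3 firings

depth 0: 1 marking
depth 1: 2 markings reached so far
depth 2: 3 markings reached so far
depth 3: 3 markings reached so far
(frontier empty at depth 3; search complete)
target is not among the 3 markings reachable within 3 steps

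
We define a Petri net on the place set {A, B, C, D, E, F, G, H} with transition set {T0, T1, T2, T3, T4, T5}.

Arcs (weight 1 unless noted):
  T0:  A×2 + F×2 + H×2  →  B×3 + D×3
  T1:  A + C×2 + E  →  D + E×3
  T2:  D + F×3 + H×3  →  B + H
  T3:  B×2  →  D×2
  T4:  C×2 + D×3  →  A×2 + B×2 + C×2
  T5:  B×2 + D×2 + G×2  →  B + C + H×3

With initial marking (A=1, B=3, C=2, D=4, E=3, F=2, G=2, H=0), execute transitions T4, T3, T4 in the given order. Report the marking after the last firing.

(A=5, B=5, C=2, D=0, E=3, F=2, G=2, H=0)

step 1: fire T4:  (A=1, B=3, C=2, D=4, E=3, F=2, G=2, H=0) → (A=3, B=5, C=2, D=1, E=3, F=2, G=2, H=0)
step 2: fire T3:  (A=3, B=5, C=2, D=1, E=3, F=2, G=2, H=0) → (A=3, B=3, C=2, D=3, E=3, F=2, G=2, H=0)
step 3: fire T4:  (A=3, B=3, C=2, D=3, E=3, F=2, G=2, H=0) → (A=5, B=5, C=2, D=0, E=3, F=2, G=2, H=0)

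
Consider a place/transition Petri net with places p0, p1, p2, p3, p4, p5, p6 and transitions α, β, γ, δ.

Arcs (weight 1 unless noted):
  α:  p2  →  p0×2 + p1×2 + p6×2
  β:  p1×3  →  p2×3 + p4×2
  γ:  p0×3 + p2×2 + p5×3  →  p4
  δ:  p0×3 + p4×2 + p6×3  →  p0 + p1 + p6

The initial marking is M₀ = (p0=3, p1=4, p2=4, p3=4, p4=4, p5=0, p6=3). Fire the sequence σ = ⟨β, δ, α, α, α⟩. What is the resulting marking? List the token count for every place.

(p0=7, p1=8, p2=4, p3=4, p4=4, p5=0, p6=7)

step 1: fire β:  (p0=3, p1=4, p2=4, p3=4, p4=4, p5=0, p6=3) → (p0=3, p1=1, p2=7, p3=4, p4=6, p5=0, p6=3)
step 2: fire δ:  (p0=3, p1=1, p2=7, p3=4, p4=6, p5=0, p6=3) → (p0=1, p1=2, p2=7, p3=4, p4=4, p5=0, p6=1)
step 3: fire α:  (p0=1, p1=2, p2=7, p3=4, p4=4, p5=0, p6=1) → (p0=3, p1=4, p2=6, p3=4, p4=4, p5=0, p6=3)
step 4: fire α:  (p0=3, p1=4, p2=6, p3=4, p4=4, p5=0, p6=3) → (p0=5, p1=6, p2=5, p3=4, p4=4, p5=0, p6=5)
step 5: fire α:  (p0=5, p1=6, p2=5, p3=4, p4=4, p5=0, p6=5) → (p0=7, p1=8, p2=4, p3=4, p4=4, p5=0, p6=7)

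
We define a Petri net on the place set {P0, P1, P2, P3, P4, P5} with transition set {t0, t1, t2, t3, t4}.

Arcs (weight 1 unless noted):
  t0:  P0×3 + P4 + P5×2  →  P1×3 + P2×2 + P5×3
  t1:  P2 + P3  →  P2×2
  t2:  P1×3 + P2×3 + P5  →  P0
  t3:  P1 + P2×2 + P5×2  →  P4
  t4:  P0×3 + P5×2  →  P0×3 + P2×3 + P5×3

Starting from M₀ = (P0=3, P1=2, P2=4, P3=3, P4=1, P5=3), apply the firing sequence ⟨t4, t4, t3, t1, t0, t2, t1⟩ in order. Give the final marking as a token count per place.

step 1: fire t4:  (P0=3, P1=2, P2=4, P3=3, P4=1, P5=3) → (P0=3, P1=2, P2=7, P3=3, P4=1, P5=4)
step 2: fire t4:  (P0=3, P1=2, P2=7, P3=3, P4=1, P5=4) → (P0=3, P1=2, P2=10, P3=3, P4=1, P5=5)
step 3: fire t3:  (P0=3, P1=2, P2=10, P3=3, P4=1, P5=5) → (P0=3, P1=1, P2=8, P3=3, P4=2, P5=3)
step 4: fire t1:  (P0=3, P1=1, P2=8, P3=3, P4=2, P5=3) → (P0=3, P1=1, P2=9, P3=2, P4=2, P5=3)
step 5: fire t0:  (P0=3, P1=1, P2=9, P3=2, P4=2, P5=3) → (P0=0, P1=4, P2=11, P3=2, P4=1, P5=4)
step 6: fire t2:  (P0=0, P1=4, P2=11, P3=2, P4=1, P5=4) → (P0=1, P1=1, P2=8, P3=2, P4=1, P5=3)
step 7: fire t1:  (P0=1, P1=1, P2=8, P3=2, P4=1, P5=3) → (P0=1, P1=1, P2=9, P3=1, P4=1, P5=3)

(P0=1, P1=1, P2=9, P3=1, P4=1, P5=3)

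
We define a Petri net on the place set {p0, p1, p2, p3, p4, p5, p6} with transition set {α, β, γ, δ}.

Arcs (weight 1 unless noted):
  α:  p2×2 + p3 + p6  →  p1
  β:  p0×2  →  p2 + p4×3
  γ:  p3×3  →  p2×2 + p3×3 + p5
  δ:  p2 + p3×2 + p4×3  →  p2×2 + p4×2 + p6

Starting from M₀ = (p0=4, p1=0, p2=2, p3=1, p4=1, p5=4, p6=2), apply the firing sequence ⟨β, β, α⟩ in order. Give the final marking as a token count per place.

(p0=0, p1=1, p2=2, p3=0, p4=7, p5=4, p6=1)

step 1: fire β:  (p0=4, p1=0, p2=2, p3=1, p4=1, p5=4, p6=2) → (p0=2, p1=0, p2=3, p3=1, p4=4, p5=4, p6=2)
step 2: fire β:  (p0=2, p1=0, p2=3, p3=1, p4=4, p5=4, p6=2) → (p0=0, p1=0, p2=4, p3=1, p4=7, p5=4, p6=2)
step 3: fire α:  (p0=0, p1=0, p2=4, p3=1, p4=7, p5=4, p6=2) → (p0=0, p1=1, p2=2, p3=0, p4=7, p5=4, p6=1)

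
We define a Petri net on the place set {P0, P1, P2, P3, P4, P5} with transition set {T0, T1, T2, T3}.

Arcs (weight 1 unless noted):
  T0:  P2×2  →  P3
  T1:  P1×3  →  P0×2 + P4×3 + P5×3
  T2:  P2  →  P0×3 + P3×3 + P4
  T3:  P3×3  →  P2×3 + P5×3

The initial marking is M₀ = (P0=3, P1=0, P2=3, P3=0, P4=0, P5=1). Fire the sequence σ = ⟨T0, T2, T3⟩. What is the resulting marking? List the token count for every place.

(P0=6, P1=0, P2=3, P3=1, P4=1, P5=4)

step 1: fire T0:  (P0=3, P1=0, P2=3, P3=0, P4=0, P5=1) → (P0=3, P1=0, P2=1, P3=1, P4=0, P5=1)
step 2: fire T2:  (P0=3, P1=0, P2=1, P3=1, P4=0, P5=1) → (P0=6, P1=0, P2=0, P3=4, P4=1, P5=1)
step 3: fire T3:  (P0=6, P1=0, P2=0, P3=4, P4=1, P5=1) → (P0=6, P1=0, P2=3, P3=1, P4=1, P5=4)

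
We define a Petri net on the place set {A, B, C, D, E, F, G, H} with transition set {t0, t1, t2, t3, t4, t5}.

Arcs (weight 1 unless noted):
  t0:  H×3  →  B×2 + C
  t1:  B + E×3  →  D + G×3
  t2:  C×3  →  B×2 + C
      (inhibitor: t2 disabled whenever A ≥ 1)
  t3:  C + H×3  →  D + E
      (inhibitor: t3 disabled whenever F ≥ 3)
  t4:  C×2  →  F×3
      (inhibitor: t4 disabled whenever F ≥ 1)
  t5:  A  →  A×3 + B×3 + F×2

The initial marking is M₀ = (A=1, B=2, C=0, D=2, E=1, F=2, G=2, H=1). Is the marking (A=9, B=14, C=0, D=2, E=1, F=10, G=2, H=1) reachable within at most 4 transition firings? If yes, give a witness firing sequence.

YES — reachable via ⟨t5, t5, t5, t5⟩ (4 firings)

step 1: fire t5:  (A=1, B=2, C=0, D=2, E=1, F=2, G=2, H=1) → (A=3, B=5, C=0, D=2, E=1, F=4, G=2, H=1)
step 2: fire t5:  (A=3, B=5, C=0, D=2, E=1, F=4, G=2, H=1) → (A=5, B=8, C=0, D=2, E=1, F=6, G=2, H=1)
step 3: fire t5:  (A=5, B=8, C=0, D=2, E=1, F=6, G=2, H=1) → (A=7, B=11, C=0, D=2, E=1, F=8, G=2, H=1)
step 4: fire t5:  (A=7, B=11, C=0, D=2, E=1, F=8, G=2, H=1) → (A=9, B=14, C=0, D=2, E=1, F=10, G=2, H=1)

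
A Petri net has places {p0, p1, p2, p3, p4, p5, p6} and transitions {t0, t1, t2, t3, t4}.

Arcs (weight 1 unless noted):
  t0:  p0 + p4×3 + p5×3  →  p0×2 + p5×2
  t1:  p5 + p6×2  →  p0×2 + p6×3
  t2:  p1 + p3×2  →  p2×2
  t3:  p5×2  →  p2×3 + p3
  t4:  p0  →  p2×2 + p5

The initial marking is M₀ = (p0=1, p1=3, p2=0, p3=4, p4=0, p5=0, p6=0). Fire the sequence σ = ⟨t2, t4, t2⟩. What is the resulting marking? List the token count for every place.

(p0=0, p1=1, p2=6, p3=0, p4=0, p5=1, p6=0)

step 1: fire t2:  (p0=1, p1=3, p2=0, p3=4, p4=0, p5=0, p6=0) → (p0=1, p1=2, p2=2, p3=2, p4=0, p5=0, p6=0)
step 2: fire t4:  (p0=1, p1=2, p2=2, p3=2, p4=0, p5=0, p6=0) → (p0=0, p1=2, p2=4, p3=2, p4=0, p5=1, p6=0)
step 3: fire t2:  (p0=0, p1=2, p2=4, p3=2, p4=0, p5=1, p6=0) → (p0=0, p1=1, p2=6, p3=0, p4=0, p5=1, p6=0)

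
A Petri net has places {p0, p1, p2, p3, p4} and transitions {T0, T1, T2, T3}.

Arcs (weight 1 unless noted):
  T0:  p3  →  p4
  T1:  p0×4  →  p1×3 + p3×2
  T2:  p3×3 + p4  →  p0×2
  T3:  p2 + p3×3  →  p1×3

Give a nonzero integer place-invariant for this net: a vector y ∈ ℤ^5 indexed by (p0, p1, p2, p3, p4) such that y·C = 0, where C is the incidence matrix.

Incidence matrix C (rows=places, cols=transitions):
       T0   T1   T2   T3
   p0   0   -4    2    0
   p1   0    3    0    3
   p2   0    0    0   -1
   p3  -1    2   -3   -3
   p4   1    0   -1    0

Candidate y = [2, 2, 3, 1, 1]; check y·C column-wise:
  col T0: 2·0 + 2·0 + 3·0 + 1·-1 + 1·1 = 0
  col T1: 2·-4 + 2·3 + 3·0 + 1·2 + 1·0 = 0
  col T2: 2·2 + 2·0 + 3·0 + 1·-3 + 1·-1 = 0
  col T3: 2·0 + 2·3 + 3·-1 + 1·-3 + 1·0 = 0

y = (p0:2, p1:2, p2:3, p3:1, p4:1)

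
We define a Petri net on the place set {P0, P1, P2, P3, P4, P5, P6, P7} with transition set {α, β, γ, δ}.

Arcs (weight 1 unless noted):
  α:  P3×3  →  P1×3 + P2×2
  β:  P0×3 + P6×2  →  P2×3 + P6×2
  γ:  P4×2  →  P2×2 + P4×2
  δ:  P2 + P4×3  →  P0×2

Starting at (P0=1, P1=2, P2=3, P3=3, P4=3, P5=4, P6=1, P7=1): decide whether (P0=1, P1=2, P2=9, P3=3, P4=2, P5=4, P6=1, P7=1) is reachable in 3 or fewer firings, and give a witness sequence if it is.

depth 0: 1 marking
depth 1: 4 markings reached so far
depth 2: 8 markings reached so far
depth 3: 12 markings reached so far
target is not among the 12 markings reachable within 3 steps

NO — not reachable within 3 firings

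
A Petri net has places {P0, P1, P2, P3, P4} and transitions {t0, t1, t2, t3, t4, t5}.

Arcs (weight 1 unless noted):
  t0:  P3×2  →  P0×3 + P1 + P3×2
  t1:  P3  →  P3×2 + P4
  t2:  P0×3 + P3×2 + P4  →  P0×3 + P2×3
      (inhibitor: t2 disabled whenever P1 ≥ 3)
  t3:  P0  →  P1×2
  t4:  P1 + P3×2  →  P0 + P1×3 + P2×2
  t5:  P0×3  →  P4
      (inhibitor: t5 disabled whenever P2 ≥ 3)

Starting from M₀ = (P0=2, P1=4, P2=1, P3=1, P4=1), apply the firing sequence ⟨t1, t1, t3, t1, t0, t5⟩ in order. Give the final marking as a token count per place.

(P0=1, P1=7, P2=1, P3=4, P4=5)

step 1: fire t1:  (P0=2, P1=4, P2=1, P3=1, P4=1) → (P0=2, P1=4, P2=1, P3=2, P4=2)
step 2: fire t1:  (P0=2, P1=4, P2=1, P3=2, P4=2) → (P0=2, P1=4, P2=1, P3=3, P4=3)
step 3: fire t3:  (P0=2, P1=4, P2=1, P3=3, P4=3) → (P0=1, P1=6, P2=1, P3=3, P4=3)
step 4: fire t1:  (P0=1, P1=6, P2=1, P3=3, P4=3) → (P0=1, P1=6, P2=1, P3=4, P4=4)
step 5: fire t0:  (P0=1, P1=6, P2=1, P3=4, P4=4) → (P0=4, P1=7, P2=1, P3=4, P4=4)
step 6: fire t5:  (P0=4, P1=7, P2=1, P3=4, P4=4) → (P0=1, P1=7, P2=1, P3=4, P4=5)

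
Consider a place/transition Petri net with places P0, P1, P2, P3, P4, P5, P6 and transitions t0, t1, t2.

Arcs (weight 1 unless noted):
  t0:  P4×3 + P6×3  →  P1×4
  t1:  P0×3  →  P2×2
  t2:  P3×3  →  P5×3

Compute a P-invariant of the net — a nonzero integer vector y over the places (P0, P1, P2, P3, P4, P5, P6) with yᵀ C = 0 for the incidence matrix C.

y = (P0:2, P1:0, P2:3, P3:0, P4:0, P5:0, P6:0)

Incidence matrix C (rows=places, cols=transitions):
       t0   t1   t2
   P0   0   -3    0
   P1   4    0    0
   P2   0    2    0
   P3   0    0   -3
   P4  -3    0    0
   P5   0    0    3
   P6  -3    0    0

Candidate y = [2, 0, 3, 0, 0, 0, 0]; check y·C column-wise:
  col t0: 2·0 + 0·4 + 3·0 + 0·-3 + 0·-3 = 0
  col t1: 2·-3 + 3·2 = 0
  col t2: 2·0 + 3·0 + 0·-3 + 0·3 = 0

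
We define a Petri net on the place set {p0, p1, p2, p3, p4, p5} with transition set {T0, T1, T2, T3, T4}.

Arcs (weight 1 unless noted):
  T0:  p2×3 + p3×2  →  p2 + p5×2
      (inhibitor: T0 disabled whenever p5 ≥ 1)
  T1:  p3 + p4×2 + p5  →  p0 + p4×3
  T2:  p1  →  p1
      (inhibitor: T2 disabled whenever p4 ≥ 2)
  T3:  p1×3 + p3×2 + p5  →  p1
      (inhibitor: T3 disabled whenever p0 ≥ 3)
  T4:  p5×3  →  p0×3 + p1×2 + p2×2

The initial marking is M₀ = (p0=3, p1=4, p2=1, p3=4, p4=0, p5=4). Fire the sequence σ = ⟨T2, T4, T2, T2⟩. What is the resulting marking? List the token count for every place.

(p0=6, p1=6, p2=3, p3=4, p4=0, p5=1)

step 1: fire T2:  (p0=3, p1=4, p2=1, p3=4, p4=0, p5=4) → (p0=3, p1=4, p2=1, p3=4, p4=0, p5=4)
step 2: fire T4:  (p0=3, p1=4, p2=1, p3=4, p4=0, p5=4) → (p0=6, p1=6, p2=3, p3=4, p4=0, p5=1)
step 3: fire T2:  (p0=6, p1=6, p2=3, p3=4, p4=0, p5=1) → (p0=6, p1=6, p2=3, p3=4, p4=0, p5=1)
step 4: fire T2:  (p0=6, p1=6, p2=3, p3=4, p4=0, p5=1) → (p0=6, p1=6, p2=3, p3=4, p4=0, p5=1)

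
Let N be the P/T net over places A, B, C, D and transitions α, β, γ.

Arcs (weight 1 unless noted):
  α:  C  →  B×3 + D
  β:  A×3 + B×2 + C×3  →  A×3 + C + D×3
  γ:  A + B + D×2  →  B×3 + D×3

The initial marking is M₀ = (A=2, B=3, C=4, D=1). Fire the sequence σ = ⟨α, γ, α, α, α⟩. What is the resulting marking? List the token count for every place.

step 1: fire α:  (A=2, B=3, C=4, D=1) → (A=2, B=6, C=3, D=2)
step 2: fire γ:  (A=2, B=6, C=3, D=2) → (A=1, B=8, C=3, D=3)
step 3: fire α:  (A=1, B=8, C=3, D=3) → (A=1, B=11, C=2, D=4)
step 4: fire α:  (A=1, B=11, C=2, D=4) → (A=1, B=14, C=1, D=5)
step 5: fire α:  (A=1, B=14, C=1, D=5) → (A=1, B=17, C=0, D=6)

(A=1, B=17, C=0, D=6)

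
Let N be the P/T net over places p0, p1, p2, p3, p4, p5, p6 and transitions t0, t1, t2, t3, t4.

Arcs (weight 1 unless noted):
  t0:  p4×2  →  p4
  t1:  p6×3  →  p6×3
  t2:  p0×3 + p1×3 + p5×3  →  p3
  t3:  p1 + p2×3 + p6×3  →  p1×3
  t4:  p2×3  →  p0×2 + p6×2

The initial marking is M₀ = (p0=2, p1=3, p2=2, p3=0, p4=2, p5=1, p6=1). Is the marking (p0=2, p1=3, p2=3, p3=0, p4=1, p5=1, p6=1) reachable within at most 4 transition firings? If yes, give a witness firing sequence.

NO — not reachable within 4 firings

depth 0: 1 marking
depth 1: 2 markings reached so far
depth 2: 2 markings reached so far
(frontier empty at depth 2; search complete)
target is not among the 2 markings reachable within 4 steps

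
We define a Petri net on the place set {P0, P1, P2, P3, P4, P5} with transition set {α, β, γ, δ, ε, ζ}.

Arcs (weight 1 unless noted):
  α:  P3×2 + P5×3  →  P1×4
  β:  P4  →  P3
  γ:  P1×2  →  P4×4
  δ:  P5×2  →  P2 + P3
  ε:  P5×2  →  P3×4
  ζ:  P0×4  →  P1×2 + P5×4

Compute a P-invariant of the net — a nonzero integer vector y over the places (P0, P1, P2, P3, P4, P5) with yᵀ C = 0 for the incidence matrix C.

y = (P0:3, P1:2, P2:3, P3:1, P4:1, P5:2)

Incidence matrix C (rows=places, cols=transitions):
        α    β    γ    δ    ε    ζ
   P0   0    0    0    0    0   -4
   P1   4    0   -2    0    0    2
   P2   0    0    0    1    0    0
   P3  -2    1    0    1    4    0
   P4   0   -1    4    0    0    0
   P5  -3    0    0   -2   -2    4

Candidate y = [3, 2, 3, 1, 1, 2]; check y·C column-wise:
  col α: 3·0 + 2·4 + 3·0 + 1·-2 + 1·0 + 2·-3 = 0
  col β: 3·0 + 2·0 + 3·0 + 1·1 + 1·-1 + 2·0 = 0
  col γ: 3·0 + 2·-2 + 3·0 + 1·0 + 1·4 + 2·0 = 0
  col δ: 3·0 + 2·0 + 3·1 + 1·1 + 1·0 + 2·-2 = 0
  col ε: 3·0 + 2·0 + 3·0 + 1·4 + 1·0 + 2·-2 = 0
  col ζ: 3·-4 + 2·2 + 3·0 + 1·0 + 1·0 + 2·4 = 0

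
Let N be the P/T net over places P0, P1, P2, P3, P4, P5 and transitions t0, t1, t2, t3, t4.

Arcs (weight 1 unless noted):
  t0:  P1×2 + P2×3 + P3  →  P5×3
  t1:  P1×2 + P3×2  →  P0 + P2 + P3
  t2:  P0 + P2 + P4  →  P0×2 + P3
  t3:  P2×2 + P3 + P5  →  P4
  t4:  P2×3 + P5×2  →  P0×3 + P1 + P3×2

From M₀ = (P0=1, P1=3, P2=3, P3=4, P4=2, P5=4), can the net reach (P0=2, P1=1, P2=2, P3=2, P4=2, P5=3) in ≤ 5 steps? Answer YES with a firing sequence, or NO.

depth 0: 1 marking
depth 1: 6 markings reached so far
depth 2: 11 markings reached so far
depth 3: 16 markings reached so far
depth 4: 19 markings reached so far
depth 5: 20 markings reached so far
target is not among the 20 markings reachable within 5 steps

NO — not reachable within 5 firings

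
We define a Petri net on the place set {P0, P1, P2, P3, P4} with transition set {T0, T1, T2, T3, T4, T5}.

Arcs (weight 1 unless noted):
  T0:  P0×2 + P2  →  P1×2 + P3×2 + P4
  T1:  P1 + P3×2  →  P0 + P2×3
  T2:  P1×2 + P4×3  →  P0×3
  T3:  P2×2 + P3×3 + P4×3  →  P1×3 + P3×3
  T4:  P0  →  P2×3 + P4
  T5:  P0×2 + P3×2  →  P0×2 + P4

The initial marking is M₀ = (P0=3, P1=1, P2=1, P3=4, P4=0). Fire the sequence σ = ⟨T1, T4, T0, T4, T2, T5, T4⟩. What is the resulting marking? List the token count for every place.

step 1: fire T1:  (P0=3, P1=1, P2=1, P3=4, P4=0) → (P0=4, P1=0, P2=4, P3=2, P4=0)
step 2: fire T4:  (P0=4, P1=0, P2=4, P3=2, P4=0) → (P0=3, P1=0, P2=7, P3=2, P4=1)
step 3: fire T0:  (P0=3, P1=0, P2=7, P3=2, P4=1) → (P0=1, P1=2, P2=6, P3=4, P4=2)
step 4: fire T4:  (P0=1, P1=2, P2=6, P3=4, P4=2) → (P0=0, P1=2, P2=9, P3=4, P4=3)
step 5: fire T2:  (P0=0, P1=2, P2=9, P3=4, P4=3) → (P0=3, P1=0, P2=9, P3=4, P4=0)
step 6: fire T5:  (P0=3, P1=0, P2=9, P3=4, P4=0) → (P0=3, P1=0, P2=9, P3=2, P4=1)
step 7: fire T4:  (P0=3, P1=0, P2=9, P3=2, P4=1) → (P0=2, P1=0, P2=12, P3=2, P4=2)

(P0=2, P1=0, P2=12, P3=2, P4=2)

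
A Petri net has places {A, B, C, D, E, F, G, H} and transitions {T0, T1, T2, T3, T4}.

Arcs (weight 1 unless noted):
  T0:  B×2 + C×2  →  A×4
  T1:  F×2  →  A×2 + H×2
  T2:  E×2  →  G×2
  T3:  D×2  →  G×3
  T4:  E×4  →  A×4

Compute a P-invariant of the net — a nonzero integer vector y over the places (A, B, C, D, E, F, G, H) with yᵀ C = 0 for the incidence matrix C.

y = (A:0, B:1, C:-1, D:0, E:0, F:0, G:0, H:0)

Incidence matrix C (rows=places, cols=transitions):
       T0   T1   T2   T3   T4
    A   4    2    0    0    4
    B  -2    0    0    0    0
    C  -2    0    0    0    0
    D   0    0    0   -2    0
    E   0    0   -2    0   -4
    F   0   -2    0    0    0
    G   0    0    2    3    0
    H   0    2    0    0    0

Candidate y = [0, 1, -1, 0, 0, 0, 0, 0]; check y·C column-wise:
  col T0: 0·4 + 1·-2 + -1·-2 = 0
  col T1: 0·2 + 1·0 + -1·0 + 0·-2 + 0·2 = 0
  col T2: 1·0 + -1·0 + 0·-2 + 0·2 = 0
  col T3: 1·0 + -1·0 + 0·-2 + 0·3 = 0
  col T4: 0·4 + 1·0 + -1·0 + 0·-4 = 0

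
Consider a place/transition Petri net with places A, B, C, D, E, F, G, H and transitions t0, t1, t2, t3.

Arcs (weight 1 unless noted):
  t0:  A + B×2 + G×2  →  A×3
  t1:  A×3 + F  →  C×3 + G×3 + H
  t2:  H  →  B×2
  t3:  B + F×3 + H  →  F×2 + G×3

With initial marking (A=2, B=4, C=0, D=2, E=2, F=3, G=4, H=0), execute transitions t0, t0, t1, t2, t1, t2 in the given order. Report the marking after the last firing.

step 1: fire t0:  (A=2, B=4, C=0, D=2, E=2, F=3, G=4, H=0) → (A=4, B=2, C=0, D=2, E=2, F=3, G=2, H=0)
step 2: fire t0:  (A=4, B=2, C=0, D=2, E=2, F=3, G=2, H=0) → (A=6, B=0, C=0, D=2, E=2, F=3, G=0, H=0)
step 3: fire t1:  (A=6, B=0, C=0, D=2, E=2, F=3, G=0, H=0) → (A=3, B=0, C=3, D=2, E=2, F=2, G=3, H=1)
step 4: fire t2:  (A=3, B=0, C=3, D=2, E=2, F=2, G=3, H=1) → (A=3, B=2, C=3, D=2, E=2, F=2, G=3, H=0)
step 5: fire t1:  (A=3, B=2, C=3, D=2, E=2, F=2, G=3, H=0) → (A=0, B=2, C=6, D=2, E=2, F=1, G=6, H=1)
step 6: fire t2:  (A=0, B=2, C=6, D=2, E=2, F=1, G=6, H=1) → (A=0, B=4, C=6, D=2, E=2, F=1, G=6, H=0)

(A=0, B=4, C=6, D=2, E=2, F=1, G=6, H=0)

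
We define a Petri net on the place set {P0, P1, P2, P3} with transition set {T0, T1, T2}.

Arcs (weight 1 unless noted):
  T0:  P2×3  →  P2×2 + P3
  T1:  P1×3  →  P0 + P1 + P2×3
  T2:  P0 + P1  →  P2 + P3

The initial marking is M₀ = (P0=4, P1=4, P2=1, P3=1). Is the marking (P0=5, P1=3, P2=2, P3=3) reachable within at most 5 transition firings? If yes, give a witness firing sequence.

NO — not reachable within 5 firings

depth 0: 1 marking
depth 1: 3 markings reached so far
depth 2: 6 markings reached so far
depth 3: 11 markings reached so far
depth 4: 15 markings reached so far
depth 5: 19 markings reached so far
target is not among the 19 markings reachable within 5 steps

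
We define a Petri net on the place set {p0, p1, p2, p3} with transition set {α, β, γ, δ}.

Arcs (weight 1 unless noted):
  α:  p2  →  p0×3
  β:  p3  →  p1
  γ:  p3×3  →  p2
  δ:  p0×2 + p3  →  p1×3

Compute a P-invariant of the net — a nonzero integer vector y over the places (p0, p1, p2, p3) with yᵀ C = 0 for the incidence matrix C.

y = (p0:1, p1:1, p2:3, p3:1)

Incidence matrix C (rows=places, cols=transitions):
        α    β    γ    δ
   p0   3    0    0   -2
   p1   0    1    0    3
   p2  -1    0    1    0
   p3   0   -1   -3   -1

Candidate y = [1, 1, 3, 1]; check y·C column-wise:
  col α: 1·3 + 1·0 + 3·-1 + 1·0 = 0
  col β: 1·0 + 1·1 + 3·0 + 1·-1 = 0
  col γ: 1·0 + 1·0 + 3·1 + 1·-3 = 0
  col δ: 1·-2 + 1·3 + 3·0 + 1·-1 = 0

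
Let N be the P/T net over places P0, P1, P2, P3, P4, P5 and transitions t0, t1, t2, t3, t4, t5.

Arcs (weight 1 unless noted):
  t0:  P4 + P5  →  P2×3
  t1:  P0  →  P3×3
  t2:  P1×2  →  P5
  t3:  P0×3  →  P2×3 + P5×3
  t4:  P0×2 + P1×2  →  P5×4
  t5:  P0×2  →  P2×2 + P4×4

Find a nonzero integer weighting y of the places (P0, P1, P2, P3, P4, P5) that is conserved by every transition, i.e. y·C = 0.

y = (P0:3, P1:1, P2:1, P3:1, P4:1, P5:2)

Incidence matrix C (rows=places, cols=transitions):
       t0   t1   t2   t3   t4   t5
   P0   0   -1    0   -3   -2   -2
   P1   0    0   -2    0   -2    0
   P2   3    0    0    3    0    2
   P3   0    3    0    0    0    0
   P4  -1    0    0    0    0    4
   P5  -1    0    1    3    4    0

Candidate y = [3, 1, 1, 1, 1, 2]; check y·C column-wise:
  col t0: 3·0 + 1·0 + 1·3 + 1·0 + 1·-1 + 2·-1 = 0
  col t1: 3·-1 + 1·0 + 1·0 + 1·3 + 1·0 + 2·0 = 0
  col t2: 3·0 + 1·-2 + 1·0 + 1·0 + 1·0 + 2·1 = 0
  col t3: 3·-3 + 1·0 + 1·3 + 1·0 + 1·0 + 2·3 = 0
  col t4: 3·-2 + 1·-2 + 1·0 + 1·0 + 1·0 + 2·4 = 0
  col t5: 3·-2 + 1·0 + 1·2 + 1·0 + 1·4 + 2·0 = 0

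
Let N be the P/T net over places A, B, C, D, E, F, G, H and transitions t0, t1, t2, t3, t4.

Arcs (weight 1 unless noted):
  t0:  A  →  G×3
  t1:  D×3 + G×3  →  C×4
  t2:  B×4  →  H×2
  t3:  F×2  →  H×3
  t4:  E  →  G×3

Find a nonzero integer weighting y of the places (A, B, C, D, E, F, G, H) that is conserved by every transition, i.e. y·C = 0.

y = (A:0, B:0, C:3, D:4, E:0, F:0, G:0, H:0)

Incidence matrix C (rows=places, cols=transitions):
       t0   t1   t2   t3   t4
    A  -1    0    0    0    0
    B   0    0   -4    0    0
    C   0    4    0    0    0
    D   0   -3    0    0    0
    E   0    0    0    0   -1
    F   0    0    0   -2    0
    G   3   -3    0    0    3
    H   0    0    2    3    0

Candidate y = [0, 0, 3, 4, 0, 0, 0, 0]; check y·C column-wise:
  col t0: 0·-1 + 3·0 + 4·0 + 0·3 = 0
  col t1: 3·4 + 4·-3 + 0·-3 = 0
  col t2: 0·-4 + 3·0 + 4·0 + 0·2 = 0
  col t3: 3·0 + 4·0 + 0·-2 + 0·3 = 0
  col t4: 3·0 + 4·0 + 0·-1 + 0·3 = 0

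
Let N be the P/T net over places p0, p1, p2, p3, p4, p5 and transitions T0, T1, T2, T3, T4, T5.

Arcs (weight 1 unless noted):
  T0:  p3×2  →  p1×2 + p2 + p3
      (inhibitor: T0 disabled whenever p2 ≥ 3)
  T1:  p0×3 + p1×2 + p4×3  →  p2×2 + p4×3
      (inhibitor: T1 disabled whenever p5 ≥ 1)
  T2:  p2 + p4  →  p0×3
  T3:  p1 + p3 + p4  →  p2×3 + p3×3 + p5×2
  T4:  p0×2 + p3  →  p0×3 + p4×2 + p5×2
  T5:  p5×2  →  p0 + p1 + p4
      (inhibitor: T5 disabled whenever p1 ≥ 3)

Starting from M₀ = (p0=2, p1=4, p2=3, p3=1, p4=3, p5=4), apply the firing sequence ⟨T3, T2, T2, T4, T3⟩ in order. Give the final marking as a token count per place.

(p0=9, p1=2, p2=7, p3=4, p4=1, p5=10)

step 1: fire T3:  (p0=2, p1=4, p2=3, p3=1, p4=3, p5=4) → (p0=2, p1=3, p2=6, p3=3, p4=2, p5=6)
step 2: fire T2:  (p0=2, p1=3, p2=6, p3=3, p4=2, p5=6) → (p0=5, p1=3, p2=5, p3=3, p4=1, p5=6)
step 3: fire T2:  (p0=5, p1=3, p2=5, p3=3, p4=1, p5=6) → (p0=8, p1=3, p2=4, p3=3, p4=0, p5=6)
step 4: fire T4:  (p0=8, p1=3, p2=4, p3=3, p4=0, p5=6) → (p0=9, p1=3, p2=4, p3=2, p4=2, p5=8)
step 5: fire T3:  (p0=9, p1=3, p2=4, p3=2, p4=2, p5=8) → (p0=9, p1=2, p2=7, p3=4, p4=1, p5=10)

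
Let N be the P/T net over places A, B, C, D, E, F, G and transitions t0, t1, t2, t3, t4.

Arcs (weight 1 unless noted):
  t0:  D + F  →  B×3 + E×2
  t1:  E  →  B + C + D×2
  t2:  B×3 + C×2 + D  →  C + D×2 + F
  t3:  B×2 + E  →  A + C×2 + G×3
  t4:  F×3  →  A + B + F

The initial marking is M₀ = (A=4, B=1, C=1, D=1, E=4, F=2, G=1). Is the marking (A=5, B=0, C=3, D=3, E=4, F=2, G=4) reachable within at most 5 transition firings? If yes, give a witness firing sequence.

step 1: fire t0:  (A=4, B=1, C=1, D=1, E=4, F=2, G=1) → (A=4, B=4, C=1, D=0, E=6, F=1, G=1)
step 2: fire t1:  (A=4, B=4, C=1, D=0, E=6, F=1, G=1) → (A=4, B=5, C=2, D=2, E=5, F=1, G=1)
step 3: fire t2:  (A=4, B=5, C=2, D=2, E=5, F=1, G=1) → (A=4, B=2, C=1, D=3, E=5, F=2, G=1)
step 4: fire t3:  (A=4, B=2, C=1, D=3, E=5, F=2, G=1) → (A=5, B=0, C=3, D=3, E=4, F=2, G=4)

YES — reachable via ⟨t0, t1, t2, t3⟩ (4 firings)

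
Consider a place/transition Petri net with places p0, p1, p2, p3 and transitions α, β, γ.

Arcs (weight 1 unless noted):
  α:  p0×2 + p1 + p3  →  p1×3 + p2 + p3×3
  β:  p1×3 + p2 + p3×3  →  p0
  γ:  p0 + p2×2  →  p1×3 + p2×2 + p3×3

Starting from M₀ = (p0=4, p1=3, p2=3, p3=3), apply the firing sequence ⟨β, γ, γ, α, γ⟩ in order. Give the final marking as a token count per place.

(p0=0, p1=11, p2=3, p3=11)

step 1: fire β:  (p0=4, p1=3, p2=3, p3=3) → (p0=5, p1=0, p2=2, p3=0)
step 2: fire γ:  (p0=5, p1=0, p2=2, p3=0) → (p0=4, p1=3, p2=2, p3=3)
step 3: fire γ:  (p0=4, p1=3, p2=2, p3=3) → (p0=3, p1=6, p2=2, p3=6)
step 4: fire α:  (p0=3, p1=6, p2=2, p3=6) → (p0=1, p1=8, p2=3, p3=8)
step 5: fire γ:  (p0=1, p1=8, p2=3, p3=8) → (p0=0, p1=11, p2=3, p3=11)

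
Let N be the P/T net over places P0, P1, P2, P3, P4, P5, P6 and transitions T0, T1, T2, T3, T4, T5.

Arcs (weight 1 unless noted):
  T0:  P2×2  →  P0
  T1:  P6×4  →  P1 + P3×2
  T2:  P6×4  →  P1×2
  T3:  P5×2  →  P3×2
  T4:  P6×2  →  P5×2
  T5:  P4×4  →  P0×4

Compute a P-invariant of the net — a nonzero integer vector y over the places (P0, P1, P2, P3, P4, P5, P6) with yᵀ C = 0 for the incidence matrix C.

y = (P0:2, P1:0, P2:1, P3:0, P4:2, P5:0, P6:0)

Incidence matrix C (rows=places, cols=transitions):
       T0   T1   T2   T3   T4   T5
   P0   1    0    0    0    0    4
   P1   0    1    2    0    0    0
   P2  -2    0    0    0    0    0
   P3   0    2    0    2    0    0
   P4   0    0    0    0    0   -4
   P5   0    0    0   -2    2    0
   P6   0   -4   -4    0   -2    0

Candidate y = [2, 0, 1, 0, 2, 0, 0]; check y·C column-wise:
  col T0: 2·1 + 1·-2 + 2·0 = 0
  col T1: 2·0 + 0·1 + 1·0 + 0·2 + 2·0 + 0·-4 = 0
  col T2: 2·0 + 0·2 + 1·0 + 2·0 + 0·-4 = 0
  col T3: 2·0 + 1·0 + 0·2 + 2·0 + 0·-2 = 0
  col T4: 2·0 + 1·0 + 2·0 + 0·2 + 0·-2 = 0
  col T5: 2·4 + 1·0 + 2·-4 = 0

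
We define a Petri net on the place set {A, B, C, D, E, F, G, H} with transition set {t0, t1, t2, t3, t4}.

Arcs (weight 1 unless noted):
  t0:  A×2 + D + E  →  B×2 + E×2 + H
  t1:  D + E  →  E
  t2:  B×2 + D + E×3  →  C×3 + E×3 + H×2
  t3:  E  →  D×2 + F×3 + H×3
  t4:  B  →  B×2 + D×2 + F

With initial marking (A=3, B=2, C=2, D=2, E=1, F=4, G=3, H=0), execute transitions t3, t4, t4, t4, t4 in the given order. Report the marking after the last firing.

(A=3, B=6, C=2, D=12, E=0, F=11, G=3, H=3)

step 1: fire t3:  (A=3, B=2, C=2, D=2, E=1, F=4, G=3, H=0) → (A=3, B=2, C=2, D=4, E=0, F=7, G=3, H=3)
step 2: fire t4:  (A=3, B=2, C=2, D=4, E=0, F=7, G=3, H=3) → (A=3, B=3, C=2, D=6, E=0, F=8, G=3, H=3)
step 3: fire t4:  (A=3, B=3, C=2, D=6, E=0, F=8, G=3, H=3) → (A=3, B=4, C=2, D=8, E=0, F=9, G=3, H=3)
step 4: fire t4:  (A=3, B=4, C=2, D=8, E=0, F=9, G=3, H=3) → (A=3, B=5, C=2, D=10, E=0, F=10, G=3, H=3)
step 5: fire t4:  (A=3, B=5, C=2, D=10, E=0, F=10, G=3, H=3) → (A=3, B=6, C=2, D=12, E=0, F=11, G=3, H=3)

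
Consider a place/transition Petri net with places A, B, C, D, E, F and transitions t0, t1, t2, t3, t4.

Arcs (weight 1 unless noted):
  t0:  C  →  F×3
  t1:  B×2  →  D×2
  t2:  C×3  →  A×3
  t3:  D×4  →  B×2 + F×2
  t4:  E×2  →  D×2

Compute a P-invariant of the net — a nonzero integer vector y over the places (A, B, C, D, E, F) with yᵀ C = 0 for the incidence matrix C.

Incidence matrix C (rows=places, cols=transitions):
       t0   t1   t2   t3   t4
    A   0    0    3    0    0
    B   0   -2    0    2    0
    C  -1    0   -3    0    0
    D   0    2    0   -4    2
    E   0    0    0    0   -2
    F   3    0    0    2    0

Candidate y = [3, 1, 3, 1, 1, 1]; check y·C column-wise:
  col t0: 3·0 + 1·0 + 3·-1 + 1·0 + 1·0 + 1·3 = 0
  col t1: 3·0 + 1·-2 + 3·0 + 1·2 + 1·0 + 1·0 = 0
  col t2: 3·3 + 1·0 + 3·-3 + 1·0 + 1·0 + 1·0 = 0
  col t3: 3·0 + 1·2 + 3·0 + 1·-4 + 1·0 + 1·2 = 0
  col t4: 3·0 + 1·0 + 3·0 + 1·2 + 1·-2 + 1·0 = 0

y = (A:3, B:1, C:3, D:1, E:1, F:1)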